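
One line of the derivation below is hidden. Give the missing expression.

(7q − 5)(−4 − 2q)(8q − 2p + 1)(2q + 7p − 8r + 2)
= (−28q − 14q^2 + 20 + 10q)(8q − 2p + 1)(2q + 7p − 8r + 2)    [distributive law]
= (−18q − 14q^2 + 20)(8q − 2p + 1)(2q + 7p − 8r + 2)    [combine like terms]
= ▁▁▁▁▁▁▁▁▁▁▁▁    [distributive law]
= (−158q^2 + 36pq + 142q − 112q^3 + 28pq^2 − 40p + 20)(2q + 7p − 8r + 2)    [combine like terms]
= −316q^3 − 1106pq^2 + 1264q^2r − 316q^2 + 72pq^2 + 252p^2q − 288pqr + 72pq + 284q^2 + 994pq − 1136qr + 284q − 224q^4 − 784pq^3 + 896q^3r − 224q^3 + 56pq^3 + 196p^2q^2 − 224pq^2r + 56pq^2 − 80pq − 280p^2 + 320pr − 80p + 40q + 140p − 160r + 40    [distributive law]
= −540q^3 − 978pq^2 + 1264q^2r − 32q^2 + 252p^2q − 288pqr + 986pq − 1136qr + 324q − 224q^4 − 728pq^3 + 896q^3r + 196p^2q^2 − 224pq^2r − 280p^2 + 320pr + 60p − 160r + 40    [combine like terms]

Applying distributive law to the line above:

(−144q^2 + 36pq − 18q − 112q^3 + 28pq^2 − 14q^2 + 160q − 40p + 20)(2q + 7p − 8r + 2)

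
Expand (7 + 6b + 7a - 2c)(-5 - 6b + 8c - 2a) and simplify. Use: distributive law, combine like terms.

(7 + 6b + 7a - 2c)(-5 - 6b + 8c - 2a)
= -35 - 42b + 56c - 14a - 30b - 36b² + 48bc - 12ab - 35a - 42ab + 56ac - 14a² + 10c + 12bc - 16c² + 4ac    [distributive law]
= -35 - 72b + 66c - 49a - 36b² + 60bc - 54ab + 60ac - 14a² - 16c²    [combine like terms]

-35 - 72b + 66c - 49a - 36b² + 60bc - 54ab + 60ac - 14a² - 16c²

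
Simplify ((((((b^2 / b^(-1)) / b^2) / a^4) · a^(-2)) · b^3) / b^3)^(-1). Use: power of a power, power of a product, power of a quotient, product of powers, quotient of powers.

((((((b^2 / b^(-1)) / b^2) / a^4) · a^(-2)) · b^3) / b^3)^(-1)
= ((((((b^2 / b^(-1)) / b^2) / a^4) · a^(-2)) · b^3)^(-1)) / ((b^3)^(-1))    [power of a quotient]
= ((((((b^2 / b^(-1)) / b^2) / a^4) · a^(-2))^(-1)) · ((b^3)^(-1))) / ((b^3)^(-1))    [power of a product]
= ((((((b^2 / b^(-1)) / b^2) / a^4)^(-1)) · ((a^(-2))^(-1))) · ((b^3)^(-1))) / ((b^3)^(-1))    [power of a product]
= ((((((b^2 / b^(-1)) / b^2)^(-1)) / ((a^4)^(-1))) · ((a^(-2))^(-1))) · ((b^3)^(-1))) / ((b^3)^(-1))    [power of a quotient]
= ((((((b^2 / b^(-1))^(-1)) / ((b^2)^(-1))) / ((a^4)^(-1))) · ((a^(-2))^(-1))) · ((b^3)^(-1))) / ((b^3)^(-1))    [power of a quotient]
= (((((((b^2)^(-1)) / ((b^(-1))^(-1))) / ((b^2)^(-1))) / ((a^4)^(-1))) · ((a^(-2))^(-1))) · ((b^3)^(-1))) / ((b^3)^(-1))    [power of a quotient]
= (((((b^(-2) / ((b^(-1))^(-1))) / ((b^2)^(-1))) / ((a^4)^(-1))) · ((a^(-2))^(-1))) · ((b^3)^(-1))) / ((b^3)^(-1))    [power of a power]
= (((((b^(-2) / b) / ((b^2)^(-1))) / ((a^4)^(-1))) · ((a^(-2))^(-1))) · ((b^3)^(-1))) / ((b^3)^(-1))    [power of a power]
= ((((b^(-3) / ((b^2)^(-1))) / ((a^4)^(-1))) · ((a^(-2))^(-1))) · ((b^3)^(-1))) / ((b^3)^(-1))    [quotient of powers]
= ((((b^(-3) / b^(-2)) / ((a^4)^(-1))) · ((a^(-2))^(-1))) · ((b^3)^(-1))) / ((b^3)^(-1))    [power of a power]
= (((b^(-1) / ((a^4)^(-1))) · ((a^(-2))^(-1))) · ((b^3)^(-1))) / ((b^3)^(-1))    [quotient of powers]
= (((b^(-1) / a^(-4)) · ((a^(-2))^(-1))) · ((b^3)^(-1))) / ((b^3)^(-1))    [power of a power]
= (((b^(-1) / a^(-4)) · a^2) · ((b^3)^(-1))) / ((b^3)^(-1))    [power of a power]
= (((b^(-1) / a^(-4)) · a^2) · b^(-3)) / ((b^3)^(-1))    [power of a power]
= (((b^(-1) / a^(-4)) · a^2) · b^(-3)) / b^(-3)    [power of a power]
= a^6·b^(-1)    [quotient of powers; product of powers]

a^6·b^(-1)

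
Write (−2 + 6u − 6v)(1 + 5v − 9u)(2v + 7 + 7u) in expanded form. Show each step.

−116v − 14 + 154u − 242v^2 + 524uv − 210u^2 − 42uv^2 + 480u^2v − 378u^3 − 60v^3

(−2 + 6u − 6v)(1 + 5v − 9u)(2v + 7 + 7u)
= (−2 − 10v + 18u + 6u + 30uv − 54u^2 − 6v − 30v^2 + 54uv)(2v + 7 + 7u)    [distributive law]
= (−2 − 16v + 24u + 84uv − 54u^2 − 30v^2)(2v + 7 + 7u)    [combine like terms]
= −4v − 14 − 14u − 32v^2 − 112v − 112uv + 48uv + 168u + 168u^2 + 168uv^2 + 588uv + 588u^2v − 108u^2v − 378u^2 − 378u^3 − 60v^3 − 210v^2 − 210uv^2    [distributive law]
= −116v − 14 + 154u − 242v^2 + 524uv − 210u^2 − 42uv^2 + 480u^2v − 378u^3 − 60v^3    [combine like terms]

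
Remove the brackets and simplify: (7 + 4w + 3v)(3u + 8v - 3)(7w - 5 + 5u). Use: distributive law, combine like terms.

(7 + 4w + 3v)(3u + 8v - 3)(7w - 5 + 5u)
= (21u + 56v - 21 + 12uw + 32vw - 12w + 9uv + 24v^2 - 9v)(7w - 5 + 5u)    [distributive law]
= (21u + 47v - 21 + 12uw + 32vw - 12w + 9uv + 24v^2)(7w - 5 + 5u)    [combine like terms]
= 147uw - 105u + 105u^2 + 329vw - 235v + 235uv - 147w + 105 - 105u + 84uw^2 - 60uw + 60u^2w + 224vw^2 - 160vw + 160uvw - 84w^2 + 60w - 60uw + 63uvw - 45uv + 45u^2v + 168v^2w - 120v^2 + 120uv^2    [distributive law]
= 27uw - 210u + 105u^2 + 169vw - 235v + 190uv - 87w + 105 + 84uw^2 + 60u^2w + 224vw^2 + 223uvw - 84w^2 + 45u^2v + 168v^2w - 120v^2 + 120uv^2    [combine like terms]

27uw - 210u + 105u^2 + 169vw - 235v + 190uv - 87w + 105 + 84uw^2 + 60u^2w + 224vw^2 + 223uvw - 84w^2 + 45u^2v + 168v^2w - 120v^2 + 120uv^2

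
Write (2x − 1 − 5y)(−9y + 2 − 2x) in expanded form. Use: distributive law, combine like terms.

−8xy + 6x − 4x^2 − y − 2 + 45y^2

(2x − 1 − 5y)(−9y + 2 − 2x)
= −18xy + 4x − 4x^2 + 9y − 2 + 2x + 45y^2 − 10y + 10xy    [distributive law]
= −8xy + 6x − 4x^2 − y − 2 + 45y^2    [combine like terms]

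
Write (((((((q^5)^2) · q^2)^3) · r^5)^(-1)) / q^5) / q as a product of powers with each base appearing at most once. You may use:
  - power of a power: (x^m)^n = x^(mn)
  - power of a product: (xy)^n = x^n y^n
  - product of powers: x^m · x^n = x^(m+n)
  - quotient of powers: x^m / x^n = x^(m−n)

q^(-42)·r^(-5)

(((((((q^5)^2) · q^2)^3) · r^5)^(-1)) / q^5) / q
= (((((((q^5)^2) · q^2)^3)^(-1)) · ((r^5)^(-1))) / q^5) / q    [power of a product]
= ((((((q^5)^2) · q^2)^(-3)) · ((r^5)^(-1))) / q^5) / q    [power of a power]
= ((((((q^5)^2)^(-3)) · ((q^2)^(-3))) · ((r^5)^(-1))) / q^5) / q    [power of a product]
= (((((q^5)^(-6)) · ((q^2)^(-3))) · ((r^5)^(-1))) / q^5) / q    [power of a power]
= (((q^(-30) · ((q^2)^(-3))) · ((r^5)^(-1))) / q^5) / q    [power of a power]
= (((q^(-30) · q^(-6)) · ((r^5)^(-1))) / q^5) / q    [power of a power]
= ((q^(-36) · ((r^5)^(-1))) / q^5) / q    [product of powers]
= ((q^(-36) · r^(-5)) / q^5) / q    [power of a power]
= q^(-42)·r^(-5)    [quotient of powers; product of powers]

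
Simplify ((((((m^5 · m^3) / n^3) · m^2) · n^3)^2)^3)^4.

m^240

((((((m^5 · m^3) / n^3) · m^2) · n^3)^2)^3)^4
= (((((m^5 · m^3) / n^3) · m^2) · n^3)^2)^12    [power of a power]
= ((((m^5 · m^3) / n^3) · m^2) · n^3)^24    [power of a power]
= ((((m^5 · m^3) / n^3) · m^2)^24) · ((n^3)^24)    [power of a product]
= ((((m^5 · m^3) / n^3)^24) · ((m^2)^24)) · ((n^3)^24)    [power of a product]
= ((((m^5 · m^3)^24) / ((n^3)^24)) · ((m^2)^24)) · ((n^3)^24)    [power of a quotient]
= (((((m^5)^24) · ((m^3)^24)) / ((n^3)^24)) · ((m^2)^24)) · ((n^3)^24)    [power of a product]
= (((m^120 · ((m^3)^24)) / ((n^3)^24)) · ((m^2)^24)) · ((n^3)^24)    [power of a power]
= (((m^120 · m^72) / ((n^3)^24)) · ((m^2)^24)) · ((n^3)^24)    [power of a power]
= ((m^192 / ((n^3)^24)) · ((m^2)^24)) · ((n^3)^24)    [product of powers]
= ((m^192 / n^72) · ((m^2)^24)) · ((n^3)^24)    [power of a power]
= ((m^192 / n^72) · m^48) · ((n^3)^24)    [power of a power]
= ((m^192 / n^72) · m^48) · n^72    [power of a power]
= m^240    [quotient of powers; product of powers]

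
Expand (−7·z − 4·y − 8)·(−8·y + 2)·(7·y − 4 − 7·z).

(−7·z − 4·y − 8)·(−8·y + 2)·(7·y − 4 − 7·z)
= (56·y·z − 14·z + 32·y^2 − 8·y + 64·y − 16)·(7·y − 4 − 7·z)    [distributive law]
= (56·y·z − 14·z + 32·y^2 + 56·y − 16)·(7·y − 4 − 7·z)    [combine like terms]
= 392·y^2·z − 224·y·z − 392·y·z^2 − 98·y·z + 56·z + 98·z^2 + 224·y^3 − 128·y^2 − 224·y^2·z + 392·y^2 − 224·y − 392·y·z − 112·y + 64 + 112·z    [distributive law]
= 168·y^2·z − 714·y·z − 392·y·z^2 + 168·z + 98·z^2 + 224·y^3 + 264·y^2 − 336·y + 64    [combine like terms]

168·y^2·z − 714·y·z − 392·y·z^2 + 168·z + 98·z^2 + 224·y^3 + 264·y^2 − 336·y + 64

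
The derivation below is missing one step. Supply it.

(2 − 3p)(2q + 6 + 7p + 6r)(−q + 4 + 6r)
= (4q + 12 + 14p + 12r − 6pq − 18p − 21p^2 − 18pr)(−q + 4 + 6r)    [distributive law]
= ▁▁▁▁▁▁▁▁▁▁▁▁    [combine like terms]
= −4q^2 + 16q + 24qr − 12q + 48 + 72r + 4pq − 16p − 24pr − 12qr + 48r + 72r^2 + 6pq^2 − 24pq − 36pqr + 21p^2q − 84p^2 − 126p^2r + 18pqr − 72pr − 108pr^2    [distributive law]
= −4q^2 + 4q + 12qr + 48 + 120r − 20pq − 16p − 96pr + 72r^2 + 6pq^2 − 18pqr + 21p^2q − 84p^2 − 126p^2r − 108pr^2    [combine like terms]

By combine like terms:

(4q + 12 − 4p + 12r − 6pq − 21p^2 − 18pr)(−q + 4 + 6r)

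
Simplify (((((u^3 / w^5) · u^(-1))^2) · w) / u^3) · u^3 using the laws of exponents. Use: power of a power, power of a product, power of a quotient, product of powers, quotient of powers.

u^4w^(-9)

(((((u^3 / w^5) · u^(-1))^2) · w) / u^3) · u^3
= (((((u^3 / w^5)^2) · ((u^(-1))^2)) · w) / u^3) · u^3    [power of a product]
= ((((((u^3)^2) / ((w^5)^2)) · ((u^(-1))^2)) · w) / u^3) · u^3    [power of a quotient]
= ((((u^6 / ((w^5)^2)) · ((u^(-1))^2)) · w) / u^3) · u^3    [power of a power]
= ((((u^6 / w^10) · ((u^(-1))^2)) · w) / u^3) · u^3    [power of a power]
= ((((u^6 / w^10) · u^(-2)) · w) / u^3) · u^3    [power of a power]
= u^4w^(-9)    [quotient of powers; product of powers]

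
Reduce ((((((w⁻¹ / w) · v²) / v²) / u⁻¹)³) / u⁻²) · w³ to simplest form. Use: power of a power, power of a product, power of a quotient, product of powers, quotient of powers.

u⁵·w⁻³

((((((w⁻¹ / w) · v²) / v²) / u⁻¹)³) / u⁻²) · w³
= ((((((w⁻¹ / w) · v²) / v²)³) / ((u⁻¹)³)) / u⁻²) · w³    [power of a quotient]
= ((((((w⁻¹ / w) · v²)³) / ((v²)³)) / ((u⁻¹)³)) / u⁻²) · w³    [power of a quotient]
= ((((((w⁻¹ / w)³) · ((v²)³)) / ((v²)³)) / ((u⁻¹)³)) / u⁻²) · w³    [power of a product]
= (((((((w⁻¹)³) / (w³)) · ((v²)³)) / ((v²)³)) / ((u⁻¹)³)) / u⁻²) · w³    [power of a quotient]
= (((((w⁻³ / (w³)) · ((v²)³)) / ((v²)³)) / ((u⁻¹)³)) / u⁻²) · w³    [power of a power]
= ((((w⁻⁶ · ((v²)³)) / ((v²)³)) / ((u⁻¹)³)) / u⁻²) · w³    [quotient of powers]
= ((((w⁻⁶ · v⁶) / ((v²)³)) / ((u⁻¹)³)) / u⁻²) · w³    [power of a power]
= ((((w⁻⁶ · v⁶) / v⁶) / ((u⁻¹)³)) / u⁻²) · w³    [power of a power]
= ((((w⁻⁶ · v⁶) / v⁶) / u⁻³) / u⁻²) · w³    [power of a power]
= u⁵·w⁻³    [quotient of powers; product of powers]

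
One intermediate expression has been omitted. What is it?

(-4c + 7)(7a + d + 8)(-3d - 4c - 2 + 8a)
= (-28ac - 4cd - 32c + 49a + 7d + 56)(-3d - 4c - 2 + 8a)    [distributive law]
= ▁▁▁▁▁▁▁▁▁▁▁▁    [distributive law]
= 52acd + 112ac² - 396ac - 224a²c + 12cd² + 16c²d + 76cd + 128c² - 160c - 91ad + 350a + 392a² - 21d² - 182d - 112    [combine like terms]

After distributive law, the bracketed line is:

84acd + 112ac² + 56ac - 224a²c + 12cd² + 16c²d + 8cd - 32acd + 96cd + 128c² + 64c - 256ac - 147ad - 196ac - 98a + 392a² - 21d² - 28cd - 14d + 56ad - 168d - 224c - 112 + 448a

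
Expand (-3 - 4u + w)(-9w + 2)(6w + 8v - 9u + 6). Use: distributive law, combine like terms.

120w² + 232vw - 93uw + 138w - 48v + 6u - 36 + 297uw² + 288uvw - 324u²w - 64uv + 72u² - 54w³ - 72vw²

(-3 - 4u + w)(-9w + 2)(6w + 8v - 9u + 6)
= (27w - 6 + 36uw - 8u - 9w² + 2w)(6w + 8v - 9u + 6)    [distributive law]
= (29w - 6 + 36uw - 8u - 9w²)(6w + 8v - 9u + 6)    [combine like terms]
= 174w² + 232vw - 261uw + 174w - 36w - 48v + 54u - 36 + 216uw² + 288uvw - 324u²w + 216uw - 48uw - 64uv + 72u² - 48u - 54w³ - 72vw² + 81uw² - 54w²    [distributive law]
= 120w² + 232vw - 93uw + 138w - 48v + 6u - 36 + 297uw² + 288uvw - 324u²w - 64uv + 72u² - 54w³ - 72vw²    [combine like terms]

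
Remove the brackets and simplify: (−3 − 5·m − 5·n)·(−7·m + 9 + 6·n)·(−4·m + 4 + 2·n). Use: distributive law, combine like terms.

(−3 − 5·m − 5·n)·(−7·m + 9 + 6·n)·(−4·m + 4 + 2·n)
= (21·m − 27 − 18·n + 35·m^2 − 45·m − 30·m·n + 35·m·n − 45·n − 30·n^2)·(−4·m + 4 + 2·n)    [distributive law]
= (−24·m − 27 − 63·n + 35·m^2 + 5·m·n − 30·n^2)·(−4·m + 4 + 2·n)    [combine like terms]
= 96·m^2 − 96·m − 48·m·n + 108·m − 108 − 54·n + 252·m·n − 252·n − 126·n^2 − 140·m^3 + 140·m^2 + 70·m^2·n − 20·m^2·n + 20·m·n + 10·m·n^2 + 120·m·n^2 − 120·n^2 − 60·n^3    [distributive law]
= 236·m^2 + 12·m + 224·m·n − 108 − 306·n − 246·n^2 − 140·m^3 + 50·m^2·n + 130·m·n^2 − 60·n^3    [combine like terms]

236·m^2 + 12·m + 224·m·n − 108 − 306·n − 246·n^2 − 140·m^3 + 50·m^2·n + 130·m·n^2 − 60·n^3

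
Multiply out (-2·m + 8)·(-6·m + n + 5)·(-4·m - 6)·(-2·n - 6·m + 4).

48·m^3·n + 288·m^4 - 1152·m^3 - 168·m^2·n - 488·m^2 - 16·m^2·n^2 + 40·m·n^2 - 168·m·n + 2192·m + 96·n^2 + 288·n - 960

(-2·m + 8)·(-6·m + n + 5)·(-4·m - 6)·(-2·n - 6·m + 4)
= (12·m^2 - 2·m·n - 10·m - 48·m + 8·n + 40)·(-4·m - 6)·(-2·n - 6·m + 4)    [distributive law]
= (12·m^2 - 2·m·n - 58·m + 8·n + 40)·(-4·m - 6)·(-2·n - 6·m + 4)    [combine like terms]
= (-48·m^3 - 72·m^2 + 8·m^2·n + 12·m·n + 232·m^2 + 348·m - 32·m·n - 48·n - 160·m - 240)·(-2·n - 6·m + 4)    [distributive law]
= (-48·m^3 + 160·m^2 + 8·m^2·n - 20·m·n + 188·m - 48·n - 240)·(-2·n - 6·m + 4)    [combine like terms]
= 96·m^3·n + 288·m^4 - 192·m^3 - 320·m^2·n - 960·m^3 + 640·m^2 - 16·m^2·n^2 - 48·m^3·n + 32·m^2·n + 40·m·n^2 + 120·m^2·n - 80·m·n - 376·m·n - 1128·m^2 + 752·m + 96·n^2 + 288·m·n - 192·n + 480·n + 1440·m - 960    [distributive law]
= 48·m^3·n + 288·m^4 - 1152·m^3 - 168·m^2·n - 488·m^2 - 16·m^2·n^2 + 40·m·n^2 - 168·m·n + 2192·m + 96·n^2 + 288·n - 960    [combine like terms]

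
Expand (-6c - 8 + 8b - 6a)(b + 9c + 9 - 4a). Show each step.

(-6c - 8 + 8b - 6a)(b + 9c + 9 - 4a)
= -6bc - 54c^2 - 54c + 24ac - 8b - 72c - 72 + 32a + 8b^2 + 72bc + 72b - 32ab - 6ab - 54ac - 54a + 24a^2    [distributive law]
= 66bc - 54c^2 - 126c - 30ac + 64b - 72 - 22a + 8b^2 - 38ab + 24a^2    [combine like terms]

66bc - 54c^2 - 126c - 30ac + 64b - 72 - 22a + 8b^2 - 38ab + 24a^2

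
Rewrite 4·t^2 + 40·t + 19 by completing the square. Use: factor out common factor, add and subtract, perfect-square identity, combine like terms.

4(t + 5)^2 − 81

4·t^2 + 40·t + 19
= 4(t^2 + 10·t) + 19    [factor out 4 from the t-terms]
= 4(t^2 + 10·t + 25 − 25) + 19    [add and subtract 25 inside the bracket]
= 4(t + 5)^2 − 100 + 19    [perfect-square identity]
= 4(t + 5)^2 − 81    [combine constants]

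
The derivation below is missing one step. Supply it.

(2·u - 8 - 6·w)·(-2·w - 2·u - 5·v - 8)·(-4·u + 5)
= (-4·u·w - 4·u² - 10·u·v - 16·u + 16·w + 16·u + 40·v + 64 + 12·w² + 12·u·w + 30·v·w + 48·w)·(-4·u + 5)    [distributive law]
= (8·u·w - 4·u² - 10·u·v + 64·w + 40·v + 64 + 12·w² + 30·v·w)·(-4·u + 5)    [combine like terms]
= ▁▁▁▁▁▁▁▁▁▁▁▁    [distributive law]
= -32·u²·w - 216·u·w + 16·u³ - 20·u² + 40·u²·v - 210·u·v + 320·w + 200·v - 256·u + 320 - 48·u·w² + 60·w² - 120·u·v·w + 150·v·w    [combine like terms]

Applying distributive law to the line above:

-32·u²·w + 40·u·w + 16·u³ - 20·u² + 40·u²·v - 50·u·v - 256·u·w + 320·w - 160·u·v + 200·v - 256·u + 320 - 48·u·w² + 60·w² - 120·u·v·w + 150·v·w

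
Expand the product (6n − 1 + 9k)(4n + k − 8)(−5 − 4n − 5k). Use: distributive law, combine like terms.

(6n − 1 + 9k)(4n + k − 8)(−5 − 4n − 5k)
= (24n^2 + 6kn − 48n − 4n − k + 8 + 36kn + 9k^2 − 72k)(−5 − 4n − 5k)    [distributive law]
= (24n^2 + 42kn − 52n − 73k + 8 + 9k^2)(−5 − 4n − 5k)    [combine like terms]
= −120n^2 − 96n^3 − 120kn^2 − 210kn − 168kn^2 − 210k^2n + 260n + 208n^2 + 260kn + 365k + 292kn + 365k^2 − 40 − 32n − 40k − 45k^2 − 36k^2n − 45k^3    [distributive law]
= 88n^2 − 96n^3 − 288kn^2 + 342kn − 246k^2n + 228n + 325k + 320k^2 − 40 − 45k^3    [combine like terms]

88n^2 − 96n^3 − 288kn^2 + 342kn − 246k^2n + 228n + 325k + 320k^2 − 40 − 45k^3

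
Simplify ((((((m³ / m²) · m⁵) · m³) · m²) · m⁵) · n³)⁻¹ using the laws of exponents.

((((((m³ / m²) · m⁵) · m³) · m²) · m⁵) · n³)⁻¹
= ((((((m³ / m²) · m⁵) · m³) · m²) · m⁵)⁻¹) · ((n³)⁻¹)    [power of a product]
= ((((((m³ / m²) · m⁵) · m³) · m²)⁻¹) · ((m⁵)⁻¹)) · ((n³)⁻¹)    [power of a product]
= ((((((m³ / m²) · m⁵) · m³)⁻¹) · ((m²)⁻¹)) · ((m⁵)⁻¹)) · ((n³)⁻¹)    [power of a product]
= ((((((m³ / m²) · m⁵)⁻¹) · ((m³)⁻¹)) · ((m²)⁻¹)) · ((m⁵)⁻¹)) · ((n³)⁻¹)    [power of a product]
= ((((((m³ / m²)⁻¹) · ((m⁵)⁻¹)) · ((m³)⁻¹)) · ((m²)⁻¹)) · ((m⁵)⁻¹)) · ((n³)⁻¹)    [power of a product]
= (((((((m³)⁻¹) / ((m²)⁻¹)) · ((m⁵)⁻¹)) · ((m³)⁻¹)) · ((m²)⁻¹)) · ((m⁵)⁻¹)) · ((n³)⁻¹)    [power of a quotient]
= (((((m⁻³ / ((m²)⁻¹)) · ((m⁵)⁻¹)) · ((m³)⁻¹)) · ((m²)⁻¹)) · ((m⁵)⁻¹)) · ((n³)⁻¹)    [power of a power]
= (((((m⁻³ / m⁻²) · ((m⁵)⁻¹)) · ((m³)⁻¹)) · ((m²)⁻¹)) · ((m⁵)⁻¹)) · ((n³)⁻¹)    [power of a power]
= ((((m⁻¹ · ((m⁵)⁻¹)) · ((m³)⁻¹)) · ((m²)⁻¹)) · ((m⁵)⁻¹)) · ((n³)⁻¹)    [quotient of powers]
= ((((m⁻¹ · m⁻⁵) · ((m³)⁻¹)) · ((m²)⁻¹)) · ((m⁵)⁻¹)) · ((n³)⁻¹)    [power of a power]
= (((m⁻⁶ · ((m³)⁻¹)) · ((m²)⁻¹)) · ((m⁵)⁻¹)) · ((n³)⁻¹)    [product of powers]
= (((m⁻⁶ · m⁻³) · ((m²)⁻¹)) · ((m⁵)⁻¹)) · ((n³)⁻¹)    [power of a power]
= ((m⁻⁹ · ((m²)⁻¹)) · ((m⁵)⁻¹)) · ((n³)⁻¹)    [product of powers]
= ((m⁻⁹ · m⁻²) · ((m⁵)⁻¹)) · ((n³)⁻¹)    [power of a power]
= (m⁻¹¹ · ((m⁵)⁻¹)) · ((n³)⁻¹)    [product of powers]
= (m⁻¹¹ · m⁻⁵) · ((n³)⁻¹)    [power of a power]
= m⁻¹⁶ · ((n³)⁻¹)    [product of powers]
= m⁻¹⁶ · n⁻³    [power of a power]
= m⁻¹⁶n⁻³    [rearrange]

m⁻¹⁶n⁻³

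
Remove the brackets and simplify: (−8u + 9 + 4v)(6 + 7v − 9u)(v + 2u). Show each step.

45uv − 258u² − 36uv² − 112u²v + 144u³ + 54v + 108u + 87v² + 28v³

(−8u + 9 + 4v)(6 + 7v − 9u)(v + 2u)
= (−48u − 56uv + 72u² + 54 + 63v − 81u + 24v + 28v² − 36uv)(v + 2u)    [distributive law]
= (−129u − 92uv + 72u² + 54 + 87v + 28v²)(v + 2u)    [combine like terms]
= −129uv − 258u² − 92uv² − 184u²v + 72u²v + 144u³ + 54v + 108u + 87v² + 174uv + 28v³ + 56uv²    [distributive law]
= 45uv − 258u² − 36uv² − 112u²v + 144u³ + 54v + 108u + 87v² + 28v³    [combine like terms]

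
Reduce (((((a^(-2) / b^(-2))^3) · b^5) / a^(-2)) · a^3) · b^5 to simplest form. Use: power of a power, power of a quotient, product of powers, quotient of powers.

(((((a^(-2) / b^(-2))^3) · b^5) / a^(-2)) · a^3) · b^5
= ((((((a^(-2))^3) / ((b^(-2))^3)) · b^5) / a^(-2)) · a^3) · b^5    [power of a quotient]
= ((((a^(-6) / ((b^(-2))^3)) · b^5) / a^(-2)) · a^3) · b^5    [power of a power]
= ((((a^(-6) / b^(-6)) · b^5) / a^(-2)) · a^3) · b^5    [power of a power]
= a^(-1)·b^16    [quotient of powers; product of powers]

a^(-1)·b^16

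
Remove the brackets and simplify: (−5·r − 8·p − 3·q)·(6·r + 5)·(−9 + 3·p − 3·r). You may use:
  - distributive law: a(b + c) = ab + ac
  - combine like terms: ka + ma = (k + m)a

(−5·r − 8·p − 3·q)·(6·r + 5)·(−9 + 3·p − 3·r)
= (−30·r^2 − 25·r − 48·p·r − 40·p − 18·q·r − 15·q)·(−9 + 3·p − 3·r)    [distributive law]
= 270·r^2 − 90·p·r^2 + 90·r^3 + 225·r − 75·p·r + 75·r^2 + 432·p·r − 144·p^2·r + 144·p·r^2 + 360·p − 120·p^2 + 120·p·r + 162·q·r − 54·p·q·r + 54·q·r^2 + 135·q − 45·p·q + 45·q·r    [distributive law]
= 345·r^2 + 54·p·r^2 + 90·r^3 + 225·r + 477·p·r − 144·p^2·r + 360·p − 120·p^2 + 207·q·r − 54·p·q·r + 54·q·r^2 + 135·q − 45·p·q    [combine like terms]

345·r^2 + 54·p·r^2 + 90·r^3 + 225·r + 477·p·r − 144·p^2·r + 360·p − 120·p^2 + 207·q·r − 54·p·q·r + 54·q·r^2 + 135·q − 45·p·q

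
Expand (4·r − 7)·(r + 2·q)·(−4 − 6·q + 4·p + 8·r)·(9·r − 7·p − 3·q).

(4·r − 7)·(r + 2·q)·(−4 − 6·q + 4·p + 8·r)·(9·r − 7·p − 3·q)
= (4·r² + 8·q·r − 7·r − 14·q)·(−4 − 6·q + 4·p + 8·r)·(9·r − 7·p − 3·q)    [distributive law]
= (−16·r² − 24·q·r² + 16·p·r² + 32·r³ − 32·q·r − 48·q²·r + 32·p·q·r + 64·q·r² + 28·r + 42·q·r − 28·p·r − 56·r² + 56·q + 84·q² − 56·p·q − 112·q·r)·(9·r − 7·p − 3·q)    [distributive law]
= (−72·r² + 40·q·r² + 16·p·r² + 32·r³ − 102·q·r − 48·q²·r + 32·p·q·r + 28·r − 28·p·r + 56·q + 84·q² − 56·p·q)·(9·r − 7·p − 3·q)    [combine like terms]
= −648·r³ + 504·p·r² + 216·q·r² + 360·q·r³ − 280·p·q·r² − 120·q²·r² + 144·p·r³ − 112·p²·r² − 48·p·q·r² + 288·r⁴ − 224·p·r³ − 96·q·r³ − 918·q·r² + 714·p·q·r + 306·q²·r − 432·q²·r² + 336·p·q²·r + 144·q³·r + 288·p·q·r² − 224·p²·q·r − 96·p·q²·r + 252·r² − 196·p·r − 84·q·r − 252·p·r² + 196·p²·r + 84·p·q·r + 504·q·r − 392·p·q − 168·q² + 756·q²·r − 588·p·q² − 252·q³ − 504·p·q·r + 392·p²·q + 168·p·q²    [distributive law]
= −648·r³ + 252·p·r² − 702·q·r² + 264·q·r³ − 40·p·q·r² − 552·q²·r² − 80·p·r³ − 112·p²·r² + 288·r⁴ + 294·p·q·r + 1062·q²·r + 240·p·q²·r + 144·q³·r − 224·p²·q·r + 252·r² − 196·p·r + 420·q·r + 196·p²·r − 392·p·q − 168·q² − 420·p·q² − 252·q³ + 392·p²·q    [combine like terms]

−648·r³ + 252·p·r² − 702·q·r² + 264·q·r³ − 40·p·q·r² − 552·q²·r² − 80·p·r³ − 112·p²·r² + 288·r⁴ + 294·p·q·r + 1062·q²·r + 240·p·q²·r + 144·q³·r − 224·p²·q·r + 252·r² − 196·p·r + 420·q·r + 196·p²·r − 392·p·q − 168·q² − 420·p·q² − 252·q³ + 392·p²·q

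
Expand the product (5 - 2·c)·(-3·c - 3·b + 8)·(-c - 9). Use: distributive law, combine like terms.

(5 - 2·c)·(-3·c - 3·b + 8)·(-c - 9)
= (-15·c - 15·b + 40 + 6·c² + 6·b·c - 16·c)·(-c - 9)    [distributive law]
= (-31·c - 15·b + 40 + 6·c² + 6·b·c)·(-c - 9)    [combine like terms]
= 31·c² + 279·c + 15·b·c + 135·b - 40·c - 360 - 6·c³ - 54·c² - 6·b·c² - 54·b·c    [distributive law]
= -23·c² + 239·c - 39·b·c + 135·b - 360 - 6·c³ - 6·b·c²    [combine like terms]

-23·c² + 239·c - 39·b·c + 135·b - 360 - 6·c³ - 6·b·c²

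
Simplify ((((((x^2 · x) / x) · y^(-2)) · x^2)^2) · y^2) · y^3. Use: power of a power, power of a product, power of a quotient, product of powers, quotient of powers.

((((((x^2 · x) / x) · y^(-2)) · x^2)^2) · y^2) · y^3
= ((((((x^2 · x) / x) · y^(-2))^2) · ((x^2)^2)) · y^2) · y^3    [power of a product]
= ((((((x^2 · x) / x)^2) · ((y^(-2))^2)) · ((x^2)^2)) · y^2) · y^3    [power of a product]
= ((((((x^2 · x)^2) / (x^2)) · ((y^(-2))^2)) · ((x^2)^2)) · y^2) · y^3    [power of a quotient]
= (((((((x^2)^2) · (x^2)) / (x^2)) · ((y^(-2))^2)) · ((x^2)^2)) · y^2) · y^3    [power of a product]
= (((((x^4 · (x^2)) / (x^2)) · ((y^(-2))^2)) · ((x^2)^2)) · y^2) · y^3    [power of a power]
= ((((x^6 / (x^2)) · ((y^(-2))^2)) · ((x^2)^2)) · y^2) · y^3    [product of powers]
= (((x^4 · ((y^(-2))^2)) · ((x^2)^2)) · y^2) · y^3    [quotient of powers]
= (((x^4 · y^(-4)) · ((x^2)^2)) · y^2) · y^3    [power of a power]
= (((x^4 · y^(-4)) · x^4) · y^2) · y^3    [power of a power]
= x^8y    [product of powers]

x^8y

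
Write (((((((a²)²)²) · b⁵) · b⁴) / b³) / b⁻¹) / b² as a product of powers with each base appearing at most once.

(((((((a²)²)²) · b⁵) · b⁴) / b³) / b⁻¹) / b²
= ((((((a²)⁴) · b⁵) · b⁴) / b³) / b⁻¹) / b²    [power of a power]
= ((((a⁸ · b⁵) · b⁴) / b³) / b⁻¹) / b²    [power of a power]
= a⁸b⁵    [quotient of powers; product of powers]

a⁸b⁵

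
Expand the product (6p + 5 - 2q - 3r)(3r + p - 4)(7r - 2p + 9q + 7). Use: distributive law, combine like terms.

(6p + 5 - 2q - 3r)(3r + p - 4)(7r - 2p + 9q + 7)
= (18pr + 6p^2 - 24p + 15r + 5p - 20 - 6qr - 2pq + 8q - 9r^2 - 3pr + 12r)(7r - 2p + 9q + 7)    [distributive law]
= (15pr + 6p^2 - 19p + 27r - 20 - 6qr - 2pq + 8q - 9r^2)(7r - 2p + 9q + 7)    [combine like terms]
= 105pr^2 - 30p^2r + 135pqr + 105pr + 42p^2r - 12p^3 + 54p^2q + 42p^2 - 133pr + 38p^2 - 171pq - 133p + 189r^2 - 54pr + 243qr + 189r - 140r + 40p - 180q - 140 - 42qr^2 + 12pqr - 54q^2r - 42qr - 14pqr + 4p^2q - 18pq^2 - 14pq + 56qr - 16pq + 72q^2 + 56q - 63r^3 + 18pr^2 - 81qr^2 - 63r^2    [distributive law]
= 123pr^2 + 12p^2r + 133pqr - 82pr - 12p^3 + 58p^2q + 80p^2 - 201pq - 93p + 126r^2 + 257qr + 49r - 124q - 140 - 123qr^2 - 54q^2r - 18pq^2 + 72q^2 - 63r^3    [combine like terms]

123pr^2 + 12p^2r + 133pqr - 82pr - 12p^3 + 58p^2q + 80p^2 - 201pq - 93p + 126r^2 + 257qr + 49r - 124q - 140 - 123qr^2 - 54q^2r - 18pq^2 + 72q^2 - 63r^3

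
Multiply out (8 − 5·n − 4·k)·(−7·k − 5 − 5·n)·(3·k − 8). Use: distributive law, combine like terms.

−332·k² + 168·k + 320 − 485·k·n + 120·n + 165·k²·n + 75·k·n² − 200·n² + 84·k³

(8 − 5·n − 4·k)·(−7·k − 5 − 5·n)·(3·k − 8)
= (−56·k − 40 − 40·n + 35·k·n + 25·n + 25·n² + 28·k² + 20·k + 20·k·n)·(3·k − 8)    [distributive law]
= (−36·k − 40 − 15·n + 55·k·n + 25·n² + 28·k²)·(3·k − 8)    [combine like terms]
= −108·k² + 288·k − 120·k + 320 − 45·k·n + 120·n + 165·k²·n − 440·k·n + 75·k·n² − 200·n² + 84·k³ − 224·k²    [distributive law]
= −332·k² + 168·k + 320 − 485·k·n + 120·n + 165·k²·n + 75·k·n² − 200·n² + 84·k³    [combine like terms]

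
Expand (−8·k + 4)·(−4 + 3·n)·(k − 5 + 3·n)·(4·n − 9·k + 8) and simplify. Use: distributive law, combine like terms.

(−8·k + 4)·(−4 + 3·n)·(k − 5 + 3·n)·(4·n − 9·k + 8)
= (32·k − 24·k·n − 16 + 12·n)·(k − 5 + 3·n)·(4·n − 9·k + 8)    [distributive law]
= (32·k^2 − 160·k + 96·k·n − 24·k^2·n + 120·k·n − 72·k·n^2 − 16·k + 80 − 48·n + 12·k·n − 60·n + 36·n^2)·(4·n − 9·k + 8)    [distributive law]
= (32·k^2 − 176·k + 228·k·n − 24·k^2·n − 72·k·n^2 + 80 − 108·n + 36·n^2)·(4·n − 9·k + 8)    [combine like terms]
= 128·k^2·n − 288·k^3 + 256·k^2 − 704·k·n + 1584·k^2 − 1408·k + 912·k·n^2 − 2052·k^2·n + 1824·k·n − 96·k^2·n^2 + 216·k^3·n − 192·k^2·n − 288·k·n^3 + 648·k^2·n^2 − 576·k·n^2 + 320·n − 720·k + 640 − 432·n^2 + 972·k·n − 864·n + 144·n^3 − 324·k·n^2 + 288·n^2    [distributive law]
= −2116·k^2·n − 288·k^3 + 1840·k^2 + 2092·k·n − 2128·k + 12·k·n^2 + 552·k^2·n^2 + 216·k^3·n − 288·k·n^3 − 544·n + 640 − 144·n^2 + 144·n^3    [combine like terms]

−2116·k^2·n − 288·k^3 + 1840·k^2 + 2092·k·n − 2128·k + 12·k·n^2 + 552·k^2·n^2 + 216·k^3·n − 288·k·n^3 − 544·n + 640 − 144·n^2 + 144·n^3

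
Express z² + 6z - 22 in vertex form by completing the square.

z² + 6z - 22
= z² + 6z + 9 - 9 - 22    [add and subtract 9]
= (z + 3)² - 9 - 22    [perfect-square identity]
= (z + 3)² - 31    [combine constants]

(z + 3)² - 31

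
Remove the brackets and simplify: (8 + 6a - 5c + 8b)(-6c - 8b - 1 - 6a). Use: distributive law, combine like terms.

-43c - 72b - 8 - 54a - 6ac - 96ab - 36a² + 30c² - 8bc - 64b²

(8 + 6a - 5c + 8b)(-6c - 8b - 1 - 6a)
= -48c - 64b - 8 - 48a - 36ac - 48ab - 6a - 36a² + 30c² + 40bc + 5c + 30ac - 48bc - 64b² - 8b - 48ab    [distributive law]
= -43c - 72b - 8 - 54a - 6ac - 96ab - 36a² + 30c² - 8bc - 64b²    [combine like terms]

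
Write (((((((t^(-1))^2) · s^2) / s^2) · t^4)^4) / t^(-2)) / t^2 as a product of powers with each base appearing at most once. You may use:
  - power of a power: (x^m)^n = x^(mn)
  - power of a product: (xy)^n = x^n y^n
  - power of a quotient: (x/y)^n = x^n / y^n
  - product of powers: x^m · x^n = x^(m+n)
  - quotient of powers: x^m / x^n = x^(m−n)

(((((((t^(-1))^2) · s^2) / s^2) · t^4)^4) / t^(-2)) / t^2
= (((((((t^(-1))^2) · s^2) / s^2)^4) · ((t^4)^4)) / t^(-2)) / t^2    [power of a product]
= (((((((t^(-1))^2) · s^2)^4) / ((s^2)^4)) · ((t^4)^4)) / t^(-2)) / t^2    [power of a quotient]
= (((((((t^(-1))^2)^4) · ((s^2)^4)) / ((s^2)^4)) · ((t^4)^4)) / t^(-2)) / t^2    [power of a product]
= ((((((t^(-1))^8) · ((s^2)^4)) / ((s^2)^4)) · ((t^4)^4)) / t^(-2)) / t^2    [power of a power]
= ((((t^(-8) · ((s^2)^4)) / ((s^2)^4)) · ((t^4)^4)) / t^(-2)) / t^2    [power of a power]
= ((((t^(-8) · s^8) / ((s^2)^4)) · ((t^4)^4)) / t^(-2)) / t^2    [power of a power]
= ((((t^(-8) · s^8) / s^8) · ((t^4)^4)) / t^(-2)) / t^2    [power of a power]
= ((((t^(-8) · s^8) / s^8) · t^16) / t^(-2)) / t^2    [power of a power]
= t^8    [quotient of powers; product of powers]

t^8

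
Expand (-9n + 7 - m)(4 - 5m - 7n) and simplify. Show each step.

(-9n + 7 - m)(4 - 5m - 7n)
= -36n + 45mn + 63n^2 + 28 - 35m - 49n - 4m + 5m^2 + 7mn    [distributive law]
= -85n + 52mn + 63n^2 + 28 - 39m + 5m^2    [combine like terms]

-85n + 52mn + 63n^2 + 28 - 39m + 5m^2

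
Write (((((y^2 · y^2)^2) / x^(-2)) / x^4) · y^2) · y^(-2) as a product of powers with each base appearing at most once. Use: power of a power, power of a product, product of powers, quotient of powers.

(((((y^2 · y^2)^2) / x^(-2)) / x^4) · y^2) · y^(-2)
= ((((((y^2)^2) · ((y^2)^2)) / x^(-2)) / x^4) · y^2) · y^(-2)    [power of a product]
= ((((y^4 · ((y^2)^2)) / x^(-2)) / x^4) · y^2) · y^(-2)    [power of a power]
= ((((y^4 · y^4) / x^(-2)) / x^4) · y^2) · y^(-2)    [power of a power]
= (((y^8 / x^(-2)) / x^4) · y^2) · y^(-2)    [product of powers]
= x^(-2)·y^8    [quotient of powers; product of powers]

x^(-2)·y^8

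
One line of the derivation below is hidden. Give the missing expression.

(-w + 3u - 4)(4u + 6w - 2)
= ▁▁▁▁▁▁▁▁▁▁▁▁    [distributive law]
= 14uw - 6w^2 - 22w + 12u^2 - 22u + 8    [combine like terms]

Applying distributive law to the line above:

-4uw - 6w^2 + 2w + 12u^2 + 18uw - 6u - 16u - 24w + 8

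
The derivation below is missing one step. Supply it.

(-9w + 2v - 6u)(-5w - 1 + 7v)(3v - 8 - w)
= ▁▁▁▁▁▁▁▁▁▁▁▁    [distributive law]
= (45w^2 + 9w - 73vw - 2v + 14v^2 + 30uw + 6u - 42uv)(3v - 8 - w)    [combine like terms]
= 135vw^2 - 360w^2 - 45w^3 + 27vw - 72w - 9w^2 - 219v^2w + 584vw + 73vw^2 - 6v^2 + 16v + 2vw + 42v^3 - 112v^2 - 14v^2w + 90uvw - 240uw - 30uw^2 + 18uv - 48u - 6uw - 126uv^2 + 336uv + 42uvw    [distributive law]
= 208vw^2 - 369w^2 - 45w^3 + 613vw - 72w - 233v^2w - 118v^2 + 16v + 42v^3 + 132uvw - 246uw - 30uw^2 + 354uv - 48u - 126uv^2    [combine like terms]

After distributive law, the bracketed line is:

(45w^2 + 9w - 63vw - 10vw - 2v + 14v^2 + 30uw + 6u - 42uv)(3v - 8 - w)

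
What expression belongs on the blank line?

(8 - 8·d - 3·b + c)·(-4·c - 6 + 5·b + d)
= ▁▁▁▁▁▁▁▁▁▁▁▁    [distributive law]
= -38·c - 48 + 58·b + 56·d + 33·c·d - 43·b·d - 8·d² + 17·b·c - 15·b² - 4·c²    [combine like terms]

Applying distributive law to the line above:

-32·c - 48 + 40·b + 8·d + 32·c·d + 48·d - 40·b·d - 8·d² + 12·b·c + 18·b - 15·b² - 3·b·d - 4·c² - 6·c + 5·b·c + c·d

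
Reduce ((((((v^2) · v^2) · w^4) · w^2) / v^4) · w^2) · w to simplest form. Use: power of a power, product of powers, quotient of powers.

w^9

((((((v^2) · v^2) · w^4) · w^2) / v^4) · w^2) · w
= ((((v^4 · w^4) · w^2) / v^4) · w^2) · w    [product of powers]
= w^9    [quotient of powers; product of powers]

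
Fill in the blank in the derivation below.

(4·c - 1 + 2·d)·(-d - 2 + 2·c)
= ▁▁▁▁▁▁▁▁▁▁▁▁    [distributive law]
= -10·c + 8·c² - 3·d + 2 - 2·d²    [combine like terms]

By distributive law:

-4·c·d - 8·c + 8·c² + d + 2 - 2·c - 2·d² - 4·d + 4·c·d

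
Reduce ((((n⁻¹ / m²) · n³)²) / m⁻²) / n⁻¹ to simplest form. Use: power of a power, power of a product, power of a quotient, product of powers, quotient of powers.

((((n⁻¹ / m²) · n³)²) / m⁻²) / n⁻¹
= ((((n⁻¹ / m²)²) · ((n³)²)) / m⁻²) / n⁻¹    [power of a product]
= (((((n⁻¹)²) / ((m²)²)) · ((n³)²)) / m⁻²) / n⁻¹    [power of a quotient]
= (((n⁻² / ((m²)²)) · ((n³)²)) / m⁻²) / n⁻¹    [power of a power]
= (((n⁻² / m⁴) · ((n³)²)) / m⁻²) / n⁻¹    [power of a power]
= (((n⁻² / m⁴) · n⁶) / m⁻²) / n⁻¹    [power of a power]
= m⁻²n⁵    [quotient of powers; product of powers]

m⁻²n⁵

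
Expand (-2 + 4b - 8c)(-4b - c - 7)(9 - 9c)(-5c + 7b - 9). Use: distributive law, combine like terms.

(-2 + 4b - 8c)(-4b - c - 7)(9 - 9c)(-5c + 7b - 9)
= (8b + 2c + 14 - 16b^2 - 4bc - 28b + 32bc + 8c^2 + 56c)(9 - 9c)(-5c + 7b - 9)    [distributive law]
= (-20b + 58c + 14 - 16b^2 + 28bc + 8c^2)(9 - 9c)(-5c + 7b - 9)    [combine like terms]
= (-180b + 180bc + 522c - 522c^2 + 126 - 126c - 144b^2 + 144b^2c + 252bc - 252bc^2 + 72c^2 - 72c^3)(-5c + 7b - 9)    [distributive law]
= (-180b + 432bc + 396c - 450c^2 + 126 - 144b^2 + 144b^2c - 252bc^2 - 72c^3)(-5c + 7b - 9)    [combine like terms]
= 900bc - 1260b^2 + 1620b - 2160bc^2 + 3024b^2c - 3888bc - 1980c^2 + 2772bc - 3564c + 2250c^3 - 3150bc^2 + 4050c^2 - 630c + 882b - 1134 + 720b^2c - 1008b^3 + 1296b^2 - 720b^2c^2 + 1008b^3c - 1296b^2c + 1260bc^3 - 1764b^2c^2 + 2268bc^2 + 360c^4 - 504bc^3 + 648c^3    [distributive law]
= -216bc + 36b^2 + 2502b - 3042bc^2 + 2448b^2c + 2070c^2 - 4194c + 2898c^3 - 1134 - 1008b^3 - 2484b^2c^2 + 1008b^3c + 756bc^3 + 360c^4    [combine like terms]

-216bc + 36b^2 + 2502b - 3042bc^2 + 2448b^2c + 2070c^2 - 4194c + 2898c^3 - 1134 - 1008b^3 - 2484b^2c^2 + 1008b^3c + 756bc^3 + 360c^4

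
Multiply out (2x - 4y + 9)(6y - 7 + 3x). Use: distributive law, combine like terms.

(2x - 4y + 9)(6y - 7 + 3x)
= 12xy - 14x + 6x^2 - 24y^2 + 28y - 12xy + 54y - 63 + 27x    [distributive law]
= 13x + 6x^2 - 24y^2 + 82y - 63    [combine like terms]

13x + 6x^2 - 24y^2 + 82y - 63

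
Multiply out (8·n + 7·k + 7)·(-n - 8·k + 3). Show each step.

(8·n + 7·k + 7)·(-n - 8·k + 3)
= -8·n^2 - 64·k·n + 24·n - 7·k·n - 56·k^2 + 21·k - 7·n - 56·k + 21    [distributive law]
= -8·n^2 - 71·k·n + 17·n - 56·k^2 - 35·k + 21    [combine like terms]

-8·n^2 - 71·k·n + 17·n - 56·k^2 - 35·k + 21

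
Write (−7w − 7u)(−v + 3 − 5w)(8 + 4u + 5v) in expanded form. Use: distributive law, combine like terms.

−49vw + 203uvw + 35v^2w − 168w + 196uw + 280w^2 + 140uw^2 + 175vw^2 − 49uv + 28u^2v + 35uv^2 − 168u − 84u^2 + 140u^2w

(−7w − 7u)(−v + 3 − 5w)(8 + 4u + 5v)
= (7vw − 21w + 35w^2 + 7uv − 21u + 35uw)(8 + 4u + 5v)    [distributive law]
= 56vw + 28uvw + 35v^2w − 168w − 84uw − 105vw + 280w^2 + 140uw^2 + 175vw^2 + 56uv + 28u^2v + 35uv^2 − 168u − 84u^2 − 105uv + 280uw + 140u^2w + 175uvw    [distributive law]
= −49vw + 203uvw + 35v^2w − 168w + 196uw + 280w^2 + 140uw^2 + 175vw^2 − 49uv + 28u^2v + 35uv^2 − 168u − 84u^2 + 140u^2w    [combine like terms]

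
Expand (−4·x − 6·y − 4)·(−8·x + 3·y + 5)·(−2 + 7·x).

(−4·x − 6·y − 4)·(−8·x + 3·y + 5)·(−2 + 7·x)
= (32·x^2 − 12·x·y − 20·x + 48·x·y − 18·y^2 − 30·y + 32·x − 12·y − 20)·(−2 + 7·x)    [distributive law]
= (32·x^2 + 36·x·y + 12·x − 18·y^2 − 42·y − 20)·(−2 + 7·x)    [combine like terms]
= −64·x^2 + 224·x^3 − 72·x·y + 252·x^2·y − 24·x + 84·x^2 + 36·y^2 − 126·x·y^2 + 84·y − 294·x·y + 40 − 140·x    [distributive law]
= 20·x^2 + 224·x^3 − 366·x·y + 252·x^2·y − 164·x + 36·y^2 − 126·x·y^2 + 84·y + 40    [combine like terms]

20·x^2 + 224·x^3 − 366·x·y + 252·x^2·y − 164·x + 36·y^2 − 126·x·y^2 + 84·y + 40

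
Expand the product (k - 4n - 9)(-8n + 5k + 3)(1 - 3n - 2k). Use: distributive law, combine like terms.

(k - 4n - 9)(-8n + 5k + 3)(1 - 3n - 2k)
= (-8kn + 5k^2 + 3k + 32n^2 - 20kn - 12n + 72n - 45k - 27)(1 - 3n - 2k)    [distributive law]
= (-28kn + 5k^2 - 42k + 32n^2 + 60n - 27)(1 - 3n - 2k)    [combine like terms]
= -28kn + 84kn^2 + 56k^2n + 5k^2 - 15k^2n - 10k^3 - 42k + 126kn + 84k^2 + 32n^2 - 96n^3 - 64kn^2 + 60n - 180n^2 - 120kn - 27 + 81n + 54k    [distributive law]
= -22kn + 20kn^2 + 41k^2n + 89k^2 - 10k^3 + 12k - 148n^2 - 96n^3 + 141n - 27    [combine like terms]

-22kn + 20kn^2 + 41k^2n + 89k^2 - 10k^3 + 12k - 148n^2 - 96n^3 + 141n - 27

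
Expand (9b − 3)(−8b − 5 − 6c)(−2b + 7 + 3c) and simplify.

144b^3 − 462b^2 − 108b^2c − 177b − 477bc − 162bc^2 + 105 + 171c + 54c^2

(9b − 3)(−8b − 5 − 6c)(−2b + 7 + 3c)
= (−72b^2 − 45b − 54bc + 24b + 15 + 18c)(−2b + 7 + 3c)    [distributive law]
= (−72b^2 − 21b − 54bc + 15 + 18c)(−2b + 7 + 3c)    [combine like terms]
= 144b^3 − 504b^2 − 216b^2c + 42b^2 − 147b − 63bc + 108b^2c − 378bc − 162bc^2 − 30b + 105 + 45c − 36bc + 126c + 54c^2    [distributive law]
= 144b^3 − 462b^2 − 108b^2c − 177b − 477bc − 162bc^2 + 105 + 171c + 54c^2    [combine like terms]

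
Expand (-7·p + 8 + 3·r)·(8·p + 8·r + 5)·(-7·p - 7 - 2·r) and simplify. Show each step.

392·p^3 + 189·p^2 + 336·p^2·r - 387·p·r - 104·p·r^2 - 483·p - 633·r - 326·r^2 - 280 - 48·r^3

(-7·p + 8 + 3·r)·(8·p + 8·r + 5)·(-7·p - 7 - 2·r)
= (-56·p^2 - 56·p·r - 35·p + 64·p + 64·r + 40 + 24·p·r + 24·r^2 + 15·r)·(-7·p - 7 - 2·r)    [distributive law]
= (-56·p^2 - 32·p·r + 29·p + 79·r + 40 + 24·r^2)·(-7·p - 7 - 2·r)    [combine like terms]
= 392·p^3 + 392·p^2 + 112·p^2·r + 224·p^2·r + 224·p·r + 64·p·r^2 - 203·p^2 - 203·p - 58·p·r - 553·p·r - 553·r - 158·r^2 - 280·p - 280 - 80·r - 168·p·r^2 - 168·r^2 - 48·r^3    [distributive law]
= 392·p^3 + 189·p^2 + 336·p^2·r - 387·p·r - 104·p·r^2 - 483·p - 633·r - 326·r^2 - 280 - 48·r^3    [combine like terms]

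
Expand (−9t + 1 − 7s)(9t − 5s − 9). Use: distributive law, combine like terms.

(−9t + 1 − 7s)(9t − 5s − 9)
= −81t^2 + 45st + 81t + 9t − 5s − 9 − 63st + 35s^2 + 63s    [distributive law]
= −81t^2 − 18st + 90t + 58s − 9 + 35s^2    [combine like terms]

−81t^2 − 18st + 90t + 58s − 9 + 35s^2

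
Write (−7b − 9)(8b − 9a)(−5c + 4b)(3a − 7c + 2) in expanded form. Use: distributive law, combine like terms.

(−7b − 9)(8b − 9a)(−5c + 4b)(3a − 7c + 2)
= (−56b^2 + 63ab − 72b + 81a)(−5c + 4b)(3a − 7c + 2)    [distributive law]
= (280b^2c − 224b^3 − 315abc + 252ab^2 + 360bc − 288b^2 − 405ac + 324ab)(3a − 7c + 2)    [distributive law]
= 840ab^2c − 1960b^2c^2 + 560b^2c − 672ab^3 + 1568b^3c − 448b^3 − 945a^2bc + 2205abc^2 − 630abc + 756a^2b^2 − 1764ab^2c + 504ab^2 + 1080abc − 2520bc^2 + 720bc − 864ab^2 + 2016b^2c − 576b^2 − 1215a^2c + 2835ac^2 − 810ac + 972a^2b − 2268abc + 648ab    [distributive law]
= −924ab^2c − 1960b^2c^2 + 2576b^2c − 672ab^3 + 1568b^3c − 448b^3 − 945a^2bc + 2205abc^2 − 1818abc + 756a^2b^2 − 360ab^2 − 2520bc^2 + 720bc − 576b^2 − 1215a^2c + 2835ac^2 − 810ac + 972a^2b + 648ab    [combine like terms]

−924ab^2c − 1960b^2c^2 + 2576b^2c − 672ab^3 + 1568b^3c − 448b^3 − 945a^2bc + 2205abc^2 − 1818abc + 756a^2b^2 − 360ab^2 − 2520bc^2 + 720bc − 576b^2 − 1215a^2c + 2835ac^2 − 810ac + 972a^2b + 648ab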